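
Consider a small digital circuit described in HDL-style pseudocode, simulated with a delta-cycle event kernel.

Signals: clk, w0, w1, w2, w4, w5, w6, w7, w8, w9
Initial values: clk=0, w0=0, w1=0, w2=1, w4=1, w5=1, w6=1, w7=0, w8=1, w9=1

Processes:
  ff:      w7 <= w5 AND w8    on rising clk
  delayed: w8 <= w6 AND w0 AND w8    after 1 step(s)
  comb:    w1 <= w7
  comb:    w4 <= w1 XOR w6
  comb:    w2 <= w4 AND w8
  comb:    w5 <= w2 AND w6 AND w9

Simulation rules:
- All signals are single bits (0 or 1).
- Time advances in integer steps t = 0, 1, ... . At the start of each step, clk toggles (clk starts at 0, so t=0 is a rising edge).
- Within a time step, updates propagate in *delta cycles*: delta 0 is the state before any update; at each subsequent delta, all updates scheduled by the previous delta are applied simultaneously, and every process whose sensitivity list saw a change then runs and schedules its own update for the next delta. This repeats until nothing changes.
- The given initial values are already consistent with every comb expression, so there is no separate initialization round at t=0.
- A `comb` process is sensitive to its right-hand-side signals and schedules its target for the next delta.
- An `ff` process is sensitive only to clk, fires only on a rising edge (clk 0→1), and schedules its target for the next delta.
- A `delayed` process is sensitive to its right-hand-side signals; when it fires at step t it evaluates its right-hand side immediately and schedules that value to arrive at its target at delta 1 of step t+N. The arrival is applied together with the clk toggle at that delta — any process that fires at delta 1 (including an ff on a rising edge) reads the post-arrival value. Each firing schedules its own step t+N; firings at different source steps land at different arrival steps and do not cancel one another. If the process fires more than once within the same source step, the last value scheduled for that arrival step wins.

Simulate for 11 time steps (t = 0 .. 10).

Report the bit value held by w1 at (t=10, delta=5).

t=0 Δ0: w6=1 w1=0 w8=1 w5=1 w4=1 clk=0 w7=0 w2=1 w0=0 w9=1
  Δ1: clk:0→1
  Δ2: w7:0→1
  Δ3: w1:0→1
  Δ4: w4:1→0
  Δ5: w2:1→0
  Δ6: w5:1→0
  (6Δ to stable)
t=1 Δ0: w6=1 w1=1 w8=1 w5=0 w4=0 clk=1 w7=1 w2=0 w0=0 w9=1
  Δ1: clk:1→0
  (1Δ to stable)
t=2 Δ0: w6=1 w1=1 w8=1 w5=0 w4=0 clk=0 w7=1 w2=0 w0=0 w9=1
  Δ1: clk:0→1
  Δ2: w7:1→0
  Δ3: w1:1→0
  Δ4: w4:0→1
  Δ5: w2:0→1
  Δ6: w5:0→1
  (6Δ to stable)
t=3 Δ0: w6=1 w1=0 w8=1 w5=1 w4=1 clk=1 w7=0 w2=1 w0=0 w9=1
  Δ1: clk:1→0
  (1Δ to stable)
t=4 Δ0: w6=1 w1=0 w8=1 w5=1 w4=1 clk=0 w7=0 w2=1 w0=0 w9=1
  Δ1: clk:0→1
  Δ2: w7:0→1
  Δ3: w1:0→1
  Δ4: w4:1→0
  Δ5: w2:1→0
  Δ6: w5:1→0
  (6Δ to stable)
t=5 Δ0: w6=1 w1=1 w8=1 w5=0 w4=0 clk=1 w7=1 w2=0 w0=0 w9=1
  Δ1: clk:1→0
  (1Δ to stable)
t=6 Δ0: w6=1 w1=1 w8=1 w5=0 w4=0 clk=0 w7=1 w2=0 w0=0 w9=1
  Δ1: clk:0→1
  Δ2: w7:1→0
  Δ3: w1:1→0
  Δ4: w4:0→1
  Δ5: w2:0→1
  Δ6: w5:0→1
  (6Δ to stable)
t=7 Δ0: w6=1 w1=0 w8=1 w5=1 w4=1 clk=1 w7=0 w2=1 w0=0 w9=1
  Δ1: clk:1→0
  (1Δ to stable)
t=8 Δ0: w6=1 w1=0 w8=1 w5=1 w4=1 clk=0 w7=0 w2=1 w0=0 w9=1
  Δ1: clk:0→1
  Δ2: w7:0→1
  Δ3: w1:0→1
  Δ4: w4:1→0
  Δ5: w2:1→0
  Δ6: w5:1→0
  (6Δ to stable)
t=9 Δ0: w6=1 w1=1 w8=1 w5=0 w4=0 clk=1 w7=1 w2=0 w0=0 w9=1
  Δ1: clk:1→0
  (1Δ to stable)
t=10 Δ0: w6=1 w1=1 w8=1 w5=0 w4=0 clk=0 w7=1 w2=0 w0=0 w9=1
  Δ1: clk:0→1
  Δ2: w7:1→0
  Δ3: w1:1→0
  Δ4: w4:0→1
  Δ5: w2:0→1
  Δ6: w5:0→1
  (6Δ to stable)

0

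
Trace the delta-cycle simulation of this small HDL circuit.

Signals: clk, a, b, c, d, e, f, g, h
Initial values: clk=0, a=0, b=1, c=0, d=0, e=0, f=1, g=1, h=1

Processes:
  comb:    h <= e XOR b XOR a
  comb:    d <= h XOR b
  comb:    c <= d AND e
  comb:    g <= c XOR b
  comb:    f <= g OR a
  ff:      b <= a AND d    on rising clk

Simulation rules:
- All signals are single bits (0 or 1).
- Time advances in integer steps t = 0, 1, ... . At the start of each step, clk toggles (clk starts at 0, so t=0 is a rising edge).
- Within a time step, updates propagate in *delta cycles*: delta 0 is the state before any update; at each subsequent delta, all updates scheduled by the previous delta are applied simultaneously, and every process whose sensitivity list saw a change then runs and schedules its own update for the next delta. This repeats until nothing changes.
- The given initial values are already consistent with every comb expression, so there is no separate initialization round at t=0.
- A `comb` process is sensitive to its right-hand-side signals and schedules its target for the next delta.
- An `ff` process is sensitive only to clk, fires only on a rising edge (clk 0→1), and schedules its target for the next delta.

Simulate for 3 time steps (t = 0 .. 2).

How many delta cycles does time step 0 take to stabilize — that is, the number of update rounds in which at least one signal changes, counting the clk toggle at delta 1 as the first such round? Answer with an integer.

4

t=0 Δ0: a=0 h=1 d=0 clk=0 c=0 f=1 e=0 g=1 b=1
  Δ1: clk:0→1
  Δ2: b:1→0
  Δ3: h:1→0, d:0→1, g:1→0
  Δ4: d:1→0, f:1→0
  (4Δ to stable)
t=1 Δ0: a=0 h=0 d=0 clk=1 c=0 f=0 e=0 g=0 b=0
  Δ1: clk:1→0
  (1Δ to stable)
t=2 Δ0: a=0 h=0 d=0 clk=0 c=0 f=0 e=0 g=0 b=0
  Δ1: clk:0→1
  (1Δ to stable)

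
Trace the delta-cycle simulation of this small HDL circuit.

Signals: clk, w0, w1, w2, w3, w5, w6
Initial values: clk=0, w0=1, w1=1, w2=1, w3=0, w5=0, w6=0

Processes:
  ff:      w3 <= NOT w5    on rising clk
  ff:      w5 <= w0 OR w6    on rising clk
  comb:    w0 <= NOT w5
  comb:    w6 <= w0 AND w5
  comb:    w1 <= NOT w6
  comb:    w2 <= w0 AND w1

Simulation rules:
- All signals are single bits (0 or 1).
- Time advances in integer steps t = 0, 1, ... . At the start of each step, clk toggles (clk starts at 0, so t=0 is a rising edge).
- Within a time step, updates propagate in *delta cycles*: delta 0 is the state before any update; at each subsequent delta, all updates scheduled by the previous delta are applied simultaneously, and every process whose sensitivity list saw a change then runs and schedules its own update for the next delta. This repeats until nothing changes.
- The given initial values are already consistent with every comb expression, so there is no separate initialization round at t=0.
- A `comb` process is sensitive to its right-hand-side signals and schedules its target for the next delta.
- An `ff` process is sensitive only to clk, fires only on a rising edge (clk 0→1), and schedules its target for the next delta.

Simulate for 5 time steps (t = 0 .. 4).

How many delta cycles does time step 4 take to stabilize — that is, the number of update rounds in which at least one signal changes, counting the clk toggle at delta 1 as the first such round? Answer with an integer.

5

t=0 Δ0: clk=0 w2=1 w5=0 w1=1 w0=1 w6=0 w3=0
  Δ1: clk:0→1
  Δ2: w5:0→1, w3:0→1
  Δ3: w0:1→0, w6:0→1
  Δ4: w2:1→0, w1:1→0, w6:1→0
  Δ5: w1:0→1
  (5Δ to stable)
t=1 Δ0: clk=1 w2=0 w5=1 w1=1 w0=0 w6=0 w3=1
  Δ1: clk:1→0
  (1Δ to stable)
t=2 Δ0: clk=0 w2=0 w5=1 w1=1 w0=0 w6=0 w3=1
  Δ1: clk:0→1
  Δ2: w5:1→0, w3:1→0
  Δ3: w0:0→1
  Δ4: w2:0→1
  (4Δ to stable)
t=3 Δ0: clk=1 w2=1 w5=0 w1=1 w0=1 w6=0 w3=0
  Δ1: clk:1→0
  (1Δ to stable)
t=4 Δ0: clk=0 w2=1 w5=0 w1=1 w0=1 w6=0 w3=0
  Δ1: clk:0→1
  Δ2: w5:0→1, w3:0→1
  Δ3: w0:1→0, w6:0→1
  Δ4: w2:1→0, w1:1→0, w6:1→0
  Δ5: w1:0→1
  (5Δ to stable)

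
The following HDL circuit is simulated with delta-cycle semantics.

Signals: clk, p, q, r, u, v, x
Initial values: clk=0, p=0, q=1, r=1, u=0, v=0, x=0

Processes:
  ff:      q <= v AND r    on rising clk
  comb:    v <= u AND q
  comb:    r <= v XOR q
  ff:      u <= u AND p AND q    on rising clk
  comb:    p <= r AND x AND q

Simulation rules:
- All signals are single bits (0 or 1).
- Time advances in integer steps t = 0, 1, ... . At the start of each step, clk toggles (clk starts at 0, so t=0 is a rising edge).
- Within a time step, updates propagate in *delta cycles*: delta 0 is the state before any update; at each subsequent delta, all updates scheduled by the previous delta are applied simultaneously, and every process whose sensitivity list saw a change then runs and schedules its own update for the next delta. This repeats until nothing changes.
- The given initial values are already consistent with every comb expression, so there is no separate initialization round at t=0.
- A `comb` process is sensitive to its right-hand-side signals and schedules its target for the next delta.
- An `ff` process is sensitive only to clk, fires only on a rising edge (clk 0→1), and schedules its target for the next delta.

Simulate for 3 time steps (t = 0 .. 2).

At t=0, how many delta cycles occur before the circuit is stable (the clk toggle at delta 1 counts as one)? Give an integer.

t=0 Δ0: r=1 q=1 clk=0 u=0 v=0 x=0 p=0
  Δ1: clk:0→1
  Δ2: q:1→0
  Δ3: r:1→0
  (3Δ to stable)
t=1 Δ0: r=0 q=0 clk=1 u=0 v=0 x=0 p=0
  Δ1: clk:1→0
  (1Δ to stable)
t=2 Δ0: r=0 q=0 clk=0 u=0 v=0 x=0 p=0
  Δ1: clk:0→1
  (1Δ to stable)

3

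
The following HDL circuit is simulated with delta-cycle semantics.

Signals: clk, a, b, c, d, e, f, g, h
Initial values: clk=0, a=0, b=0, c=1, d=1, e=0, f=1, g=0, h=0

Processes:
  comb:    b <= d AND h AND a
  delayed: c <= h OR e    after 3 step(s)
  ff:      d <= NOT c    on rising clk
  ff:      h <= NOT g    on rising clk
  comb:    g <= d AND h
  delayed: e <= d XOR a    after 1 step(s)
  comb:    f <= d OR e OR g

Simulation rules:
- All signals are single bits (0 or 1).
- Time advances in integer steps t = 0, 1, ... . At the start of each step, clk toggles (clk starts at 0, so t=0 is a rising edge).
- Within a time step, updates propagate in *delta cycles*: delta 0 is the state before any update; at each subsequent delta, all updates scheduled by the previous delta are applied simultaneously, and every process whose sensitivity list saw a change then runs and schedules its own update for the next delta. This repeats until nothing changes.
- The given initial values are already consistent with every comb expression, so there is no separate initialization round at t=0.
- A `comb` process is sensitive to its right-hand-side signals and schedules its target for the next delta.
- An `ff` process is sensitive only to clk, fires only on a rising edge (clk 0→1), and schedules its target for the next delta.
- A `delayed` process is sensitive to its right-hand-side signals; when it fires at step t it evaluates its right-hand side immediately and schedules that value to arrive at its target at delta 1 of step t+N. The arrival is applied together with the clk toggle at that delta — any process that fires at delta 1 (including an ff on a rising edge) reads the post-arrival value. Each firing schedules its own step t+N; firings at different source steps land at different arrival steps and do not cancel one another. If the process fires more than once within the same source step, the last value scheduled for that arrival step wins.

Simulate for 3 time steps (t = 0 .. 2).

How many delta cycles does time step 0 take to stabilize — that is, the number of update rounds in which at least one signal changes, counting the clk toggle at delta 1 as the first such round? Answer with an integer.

t0.Δ0 g=0 h=0 a=0 e=0 d=1 c=1 b=0 f=1 clk=0
t0.Δ1 g=0 h=0 a=0 e=0 d=1 c=1 b=0 f=1 clk=1
t0.Δ2 g=0 h=1 a=0 e=0 d=0 c=1 b=0 f=1 clk=1
t0.Δ3 g=0 h=1 a=0 e=0 d=0 c=1 b=0 f=0 clk=1
t1.Δ0 g=0 h=1 a=0 e=0 d=0 c=1 b=0 f=0 clk=1
t1.Δ1 g=0 h=1 a=0 e=0 d=0 c=1 b=0 f=0 clk=0
t2.Δ0 g=0 h=1 a=0 e=0 d=0 c=1 b=0 f=0 clk=0
t2.Δ1 g=0 h=1 a=0 e=0 d=0 c=1 b=0 f=0 clk=1

3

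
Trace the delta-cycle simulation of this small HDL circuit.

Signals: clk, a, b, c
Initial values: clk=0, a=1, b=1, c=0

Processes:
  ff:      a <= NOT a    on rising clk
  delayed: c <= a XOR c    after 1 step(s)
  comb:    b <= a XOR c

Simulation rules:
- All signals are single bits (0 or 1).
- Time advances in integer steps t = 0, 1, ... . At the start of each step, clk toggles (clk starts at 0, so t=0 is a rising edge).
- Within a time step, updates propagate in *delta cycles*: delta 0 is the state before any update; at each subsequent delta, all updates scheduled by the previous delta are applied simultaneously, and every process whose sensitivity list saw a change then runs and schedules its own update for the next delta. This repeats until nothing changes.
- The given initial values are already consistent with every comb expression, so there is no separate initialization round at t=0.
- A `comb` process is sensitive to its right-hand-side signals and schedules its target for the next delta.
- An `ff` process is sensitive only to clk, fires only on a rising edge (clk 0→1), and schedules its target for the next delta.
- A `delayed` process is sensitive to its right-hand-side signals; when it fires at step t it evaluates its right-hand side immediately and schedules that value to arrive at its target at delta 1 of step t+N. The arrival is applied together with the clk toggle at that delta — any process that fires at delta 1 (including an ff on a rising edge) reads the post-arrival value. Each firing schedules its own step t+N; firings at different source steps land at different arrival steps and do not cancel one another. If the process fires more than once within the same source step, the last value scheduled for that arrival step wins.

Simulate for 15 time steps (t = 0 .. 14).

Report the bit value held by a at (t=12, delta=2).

0

t0.Δ0 a=1 c=0 b=1 clk=0
t0.Δ1 a=1 c=0 b=1 clk=1
t0.Δ2 a=0 c=0 b=1 clk=1
t0.Δ3 a=0 c=0 b=0 clk=1
t1.Δ0 a=0 c=0 b=0 clk=1
t1.Δ1 a=0 c=0 b=0 clk=0
t2.Δ0 a=0 c=0 b=0 clk=0
t2.Δ1 a=0 c=0 b=0 clk=1
t2.Δ2 a=1 c=0 b=0 clk=1
t2.Δ3 a=1 c=0 b=1 clk=1
t3.Δ0 a=1 c=0 b=1 clk=1
t3.Δ1 a=1 c=1 b=1 clk=0
t3.Δ2 a=1 c=1 b=0 clk=0
t4.Δ0 a=1 c=1 b=0 clk=0
t4.Δ1 a=1 c=0 b=0 clk=1
t4.Δ2 a=0 c=0 b=1 clk=1
t4.Δ3 a=0 c=0 b=0 clk=1
t5.Δ0 a=0 c=0 b=0 clk=1
t5.Δ1 a=0 c=0 b=0 clk=0
t6.Δ0 a=0 c=0 b=0 clk=0
t6.Δ1 a=0 c=0 b=0 clk=1
t6.Δ2 a=1 c=0 b=0 clk=1
t6.Δ3 a=1 c=0 b=1 clk=1
t7.Δ0 a=1 c=0 b=1 clk=1
t7.Δ1 a=1 c=1 b=1 clk=0
t7.Δ2 a=1 c=1 b=0 clk=0
t8.Δ0 a=1 c=1 b=0 clk=0
t8.Δ1 a=1 c=0 b=0 clk=1
t8.Δ2 a=0 c=0 b=1 clk=1
t8.Δ3 a=0 c=0 b=0 clk=1
t9.Δ0 a=0 c=0 b=0 clk=1
t9.Δ1 a=0 c=0 b=0 clk=0
t10.Δ0 a=0 c=0 b=0 clk=0
t10.Δ1 a=0 c=0 b=0 clk=1
t10.Δ2 a=1 c=0 b=0 clk=1
t10.Δ3 a=1 c=0 b=1 clk=1
t11.Δ0 a=1 c=0 b=1 clk=1
t11.Δ1 a=1 c=1 b=1 clk=0
t11.Δ2 a=1 c=1 b=0 clk=0
t12.Δ0 a=1 c=1 b=0 clk=0
t12.Δ1 a=1 c=0 b=0 clk=1
t12.Δ2 a=0 c=0 b=1 clk=1
t12.Δ3 a=0 c=0 b=0 clk=1
t13.Δ0 a=0 c=0 b=0 clk=1
t13.Δ1 a=0 c=0 b=0 clk=0
t14.Δ0 a=0 c=0 b=0 clk=0
t14.Δ1 a=0 c=0 b=0 clk=1
t14.Δ2 a=1 c=0 b=0 clk=1
t14.Δ3 a=1 c=0 b=1 clk=1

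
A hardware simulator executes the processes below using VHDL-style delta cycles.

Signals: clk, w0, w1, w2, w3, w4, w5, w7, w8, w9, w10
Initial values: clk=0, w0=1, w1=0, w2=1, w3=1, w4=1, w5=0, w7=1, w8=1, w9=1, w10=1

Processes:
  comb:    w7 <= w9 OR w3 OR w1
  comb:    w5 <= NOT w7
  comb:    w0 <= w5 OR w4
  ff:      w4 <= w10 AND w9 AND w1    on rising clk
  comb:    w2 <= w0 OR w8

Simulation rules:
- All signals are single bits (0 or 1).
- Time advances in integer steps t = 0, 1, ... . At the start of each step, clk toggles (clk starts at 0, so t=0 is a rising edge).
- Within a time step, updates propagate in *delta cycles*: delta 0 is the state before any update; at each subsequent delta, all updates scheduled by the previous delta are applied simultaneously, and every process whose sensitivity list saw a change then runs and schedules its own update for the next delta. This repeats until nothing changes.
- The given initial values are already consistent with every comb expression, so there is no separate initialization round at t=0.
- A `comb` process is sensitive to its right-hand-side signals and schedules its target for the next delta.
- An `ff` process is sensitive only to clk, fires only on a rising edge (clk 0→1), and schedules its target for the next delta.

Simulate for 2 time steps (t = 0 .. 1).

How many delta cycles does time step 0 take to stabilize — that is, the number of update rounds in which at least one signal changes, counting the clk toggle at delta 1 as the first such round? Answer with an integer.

t=0 Δ0: w3=1 w8=1 w4=1 w9=1 w10=1 w7=1 w2=1 w5=0 w0=1 w1=0 clk=0
  Δ1: clk:0→1
  Δ2: w4:1→0
  Δ3: w0:1→0
  (3Δ to stable)
t=1 Δ0: w3=1 w8=1 w4=0 w9=1 w10=1 w7=1 w2=1 w5=0 w0=0 w1=0 clk=1
  Δ1: clk:1→0
  (1Δ to stable)

3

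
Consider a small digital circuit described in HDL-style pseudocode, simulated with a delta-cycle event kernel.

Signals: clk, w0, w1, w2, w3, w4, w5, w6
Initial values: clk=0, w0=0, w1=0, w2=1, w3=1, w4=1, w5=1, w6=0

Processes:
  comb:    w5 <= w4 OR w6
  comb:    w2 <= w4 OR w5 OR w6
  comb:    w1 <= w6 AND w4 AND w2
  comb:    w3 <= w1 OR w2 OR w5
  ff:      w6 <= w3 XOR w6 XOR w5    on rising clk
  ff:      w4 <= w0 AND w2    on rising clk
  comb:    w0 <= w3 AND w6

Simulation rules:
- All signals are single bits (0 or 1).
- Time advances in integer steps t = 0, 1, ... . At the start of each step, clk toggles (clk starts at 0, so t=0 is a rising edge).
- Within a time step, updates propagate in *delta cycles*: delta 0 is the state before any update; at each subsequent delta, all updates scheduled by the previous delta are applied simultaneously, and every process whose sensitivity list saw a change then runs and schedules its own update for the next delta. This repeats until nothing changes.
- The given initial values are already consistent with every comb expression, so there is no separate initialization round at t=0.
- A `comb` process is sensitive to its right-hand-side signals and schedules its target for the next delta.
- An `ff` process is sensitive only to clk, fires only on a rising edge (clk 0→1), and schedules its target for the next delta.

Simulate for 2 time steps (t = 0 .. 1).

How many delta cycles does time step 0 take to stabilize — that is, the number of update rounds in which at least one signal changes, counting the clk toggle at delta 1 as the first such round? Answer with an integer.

5

[bits: w4,clk,w5,w3,w0,w1,w6,w2]
t=0: Δ0=10110001 Δ1=11110001 Δ2=01110001 Δ3=01010001 Δ4=01010000 Δ5=01000000 | 5Δ
t=1: Δ0=01000000 Δ1=00000000 | 1Δ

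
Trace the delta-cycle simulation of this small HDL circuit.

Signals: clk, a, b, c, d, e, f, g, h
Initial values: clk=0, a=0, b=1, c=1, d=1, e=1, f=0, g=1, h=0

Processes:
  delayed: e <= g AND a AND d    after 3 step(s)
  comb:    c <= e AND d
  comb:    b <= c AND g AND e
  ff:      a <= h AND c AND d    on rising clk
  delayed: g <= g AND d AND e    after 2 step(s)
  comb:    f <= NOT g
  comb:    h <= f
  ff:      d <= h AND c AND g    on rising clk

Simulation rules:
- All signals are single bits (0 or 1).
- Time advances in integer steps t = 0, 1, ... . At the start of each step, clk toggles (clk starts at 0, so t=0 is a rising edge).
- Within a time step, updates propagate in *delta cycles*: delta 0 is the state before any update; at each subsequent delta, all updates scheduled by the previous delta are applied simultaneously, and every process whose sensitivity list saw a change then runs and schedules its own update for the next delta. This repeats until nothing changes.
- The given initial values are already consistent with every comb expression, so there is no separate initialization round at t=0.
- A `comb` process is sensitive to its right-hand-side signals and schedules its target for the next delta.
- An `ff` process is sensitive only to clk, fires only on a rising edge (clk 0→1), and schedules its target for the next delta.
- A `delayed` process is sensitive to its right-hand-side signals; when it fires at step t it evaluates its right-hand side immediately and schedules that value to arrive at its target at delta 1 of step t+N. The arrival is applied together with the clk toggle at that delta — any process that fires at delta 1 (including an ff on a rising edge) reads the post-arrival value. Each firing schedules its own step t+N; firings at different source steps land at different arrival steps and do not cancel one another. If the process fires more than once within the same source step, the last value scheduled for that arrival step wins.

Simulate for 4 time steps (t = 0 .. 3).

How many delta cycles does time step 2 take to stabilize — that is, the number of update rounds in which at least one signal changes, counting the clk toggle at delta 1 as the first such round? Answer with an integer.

3

t=0 Δ0: b=1 clk=0 h=0 d=1 a=0 g=1 f=0 e=1 c=1
  Δ1: clk:0→1
  Δ2: d:1→0
  Δ3: c:1→0
  Δ4: b:1→0
  (4Δ to stable)
t=1 Δ0: b=0 clk=1 h=0 d=0 a=0 g=1 f=0 e=1 c=0
  Δ1: clk:1→0
  (1Δ to stable)
t=2 Δ0: b=0 clk=0 h=0 d=0 a=0 g=1 f=0 e=1 c=0
  Δ1: clk:0→1, g:1→0
  Δ2: f:0→1
  Δ3: h:0→1
  (3Δ to stable)
t=3 Δ0: b=0 clk=1 h=1 d=0 a=0 g=0 f=1 e=1 c=0
  Δ1: clk:1→0, e:1→0
  (1Δ to stable)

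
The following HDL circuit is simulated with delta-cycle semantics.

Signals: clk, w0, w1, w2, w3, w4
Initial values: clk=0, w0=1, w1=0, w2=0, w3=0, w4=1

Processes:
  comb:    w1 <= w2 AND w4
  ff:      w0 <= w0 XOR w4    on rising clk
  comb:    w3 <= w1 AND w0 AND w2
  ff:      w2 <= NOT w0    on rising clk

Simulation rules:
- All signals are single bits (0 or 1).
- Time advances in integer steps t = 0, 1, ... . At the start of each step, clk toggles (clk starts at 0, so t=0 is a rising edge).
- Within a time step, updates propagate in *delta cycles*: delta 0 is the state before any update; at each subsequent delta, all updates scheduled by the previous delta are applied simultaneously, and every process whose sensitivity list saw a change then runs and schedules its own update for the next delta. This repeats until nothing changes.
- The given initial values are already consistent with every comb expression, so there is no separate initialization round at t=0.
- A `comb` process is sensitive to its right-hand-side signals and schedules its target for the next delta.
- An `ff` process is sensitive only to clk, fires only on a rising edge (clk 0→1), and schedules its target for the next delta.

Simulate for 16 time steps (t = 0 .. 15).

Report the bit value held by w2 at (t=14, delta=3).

1

t0.Δ0 w2=0 w0=1 w4=1 w1=0 clk=0 w3=0
t0.Δ1 w2=0 w0=1 w4=1 w1=0 clk=1 w3=0
t0.Δ2 w2=0 w0=0 w4=1 w1=0 clk=1 w3=0
t1.Δ0 w2=0 w0=0 w4=1 w1=0 clk=1 w3=0
t1.Δ1 w2=0 w0=0 w4=1 w1=0 clk=0 w3=0
t2.Δ0 w2=0 w0=0 w4=1 w1=0 clk=0 w3=0
t2.Δ1 w2=0 w0=0 w4=1 w1=0 clk=1 w3=0
t2.Δ2 w2=1 w0=1 w4=1 w1=0 clk=1 w3=0
t2.Δ3 w2=1 w0=1 w4=1 w1=1 clk=1 w3=0
t2.Δ4 w2=1 w0=1 w4=1 w1=1 clk=1 w3=1
t3.Δ0 w2=1 w0=1 w4=1 w1=1 clk=1 w3=1
t3.Δ1 w2=1 w0=1 w4=1 w1=1 clk=0 w3=1
t4.Δ0 w2=1 w0=1 w4=1 w1=1 clk=0 w3=1
t4.Δ1 w2=1 w0=1 w4=1 w1=1 clk=1 w3=1
t4.Δ2 w2=0 w0=0 w4=1 w1=1 clk=1 w3=1
t4.Δ3 w2=0 w0=0 w4=1 w1=0 clk=1 w3=0
t5.Δ0 w2=0 w0=0 w4=1 w1=0 clk=1 w3=0
t5.Δ1 w2=0 w0=0 w4=1 w1=0 clk=0 w3=0
t6.Δ0 w2=0 w0=0 w4=1 w1=0 clk=0 w3=0
t6.Δ1 w2=0 w0=0 w4=1 w1=0 clk=1 w3=0
t6.Δ2 w2=1 w0=1 w4=1 w1=0 clk=1 w3=0
t6.Δ3 w2=1 w0=1 w4=1 w1=1 clk=1 w3=0
t6.Δ4 w2=1 w0=1 w4=1 w1=1 clk=1 w3=1
t7.Δ0 w2=1 w0=1 w4=1 w1=1 clk=1 w3=1
t7.Δ1 w2=1 w0=1 w4=1 w1=1 clk=0 w3=1
t8.Δ0 w2=1 w0=1 w4=1 w1=1 clk=0 w3=1
t8.Δ1 w2=1 w0=1 w4=1 w1=1 clk=1 w3=1
t8.Δ2 w2=0 w0=0 w4=1 w1=1 clk=1 w3=1
t8.Δ3 w2=0 w0=0 w4=1 w1=0 clk=1 w3=0
t9.Δ0 w2=0 w0=0 w4=1 w1=0 clk=1 w3=0
t9.Δ1 w2=0 w0=0 w4=1 w1=0 clk=0 w3=0
t10.Δ0 w2=0 w0=0 w4=1 w1=0 clk=0 w3=0
t10.Δ1 w2=0 w0=0 w4=1 w1=0 clk=1 w3=0
t10.Δ2 w2=1 w0=1 w4=1 w1=0 clk=1 w3=0
t10.Δ3 w2=1 w0=1 w4=1 w1=1 clk=1 w3=0
t10.Δ4 w2=1 w0=1 w4=1 w1=1 clk=1 w3=1
t11.Δ0 w2=1 w0=1 w4=1 w1=1 clk=1 w3=1
t11.Δ1 w2=1 w0=1 w4=1 w1=1 clk=0 w3=1
t12.Δ0 w2=1 w0=1 w4=1 w1=1 clk=0 w3=1
t12.Δ1 w2=1 w0=1 w4=1 w1=1 clk=1 w3=1
t12.Δ2 w2=0 w0=0 w4=1 w1=1 clk=1 w3=1
t12.Δ3 w2=0 w0=0 w4=1 w1=0 clk=1 w3=0
t13.Δ0 w2=0 w0=0 w4=1 w1=0 clk=1 w3=0
t13.Δ1 w2=0 w0=0 w4=1 w1=0 clk=0 w3=0
t14.Δ0 w2=0 w0=0 w4=1 w1=0 clk=0 w3=0
t14.Δ1 w2=0 w0=0 w4=1 w1=0 clk=1 w3=0
t14.Δ2 w2=1 w0=1 w4=1 w1=0 clk=1 w3=0
t14.Δ3 w2=1 w0=1 w4=1 w1=1 clk=1 w3=0
t14.Δ4 w2=1 w0=1 w4=1 w1=1 clk=1 w3=1
t15.Δ0 w2=1 w0=1 w4=1 w1=1 clk=1 w3=1
t15.Δ1 w2=1 w0=1 w4=1 w1=1 clk=0 w3=1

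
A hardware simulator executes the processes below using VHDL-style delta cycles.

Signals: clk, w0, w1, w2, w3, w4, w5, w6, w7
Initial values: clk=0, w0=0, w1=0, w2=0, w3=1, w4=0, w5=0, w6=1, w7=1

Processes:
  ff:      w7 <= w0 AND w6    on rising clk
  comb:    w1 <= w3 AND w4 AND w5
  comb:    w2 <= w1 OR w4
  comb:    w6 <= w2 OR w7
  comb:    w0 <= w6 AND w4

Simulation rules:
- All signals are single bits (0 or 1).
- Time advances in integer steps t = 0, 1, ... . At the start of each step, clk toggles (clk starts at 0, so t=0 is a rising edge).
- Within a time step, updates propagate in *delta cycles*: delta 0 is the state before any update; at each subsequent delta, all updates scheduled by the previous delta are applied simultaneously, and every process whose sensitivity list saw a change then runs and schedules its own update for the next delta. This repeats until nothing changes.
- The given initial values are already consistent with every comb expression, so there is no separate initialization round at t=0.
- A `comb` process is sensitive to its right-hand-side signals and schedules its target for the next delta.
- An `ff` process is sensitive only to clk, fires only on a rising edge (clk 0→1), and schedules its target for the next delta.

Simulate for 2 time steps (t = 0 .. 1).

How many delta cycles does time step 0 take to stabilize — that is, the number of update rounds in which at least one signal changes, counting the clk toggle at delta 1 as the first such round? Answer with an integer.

t0.Δ0 w6=1 w5=0 w1=0 w7=1 w2=0 clk=0 w0=0 w3=1 w4=0
t0.Δ1 w6=1 w5=0 w1=0 w7=1 w2=0 clk=1 w0=0 w3=1 w4=0
t0.Δ2 w6=1 w5=0 w1=0 w7=0 w2=0 clk=1 w0=0 w3=1 w4=0
t0.Δ3 w6=0 w5=0 w1=0 w7=0 w2=0 clk=1 w0=0 w3=1 w4=0
t1.Δ0 w6=0 w5=0 w1=0 w7=0 w2=0 clk=1 w0=0 w3=1 w4=0
t1.Δ1 w6=0 w5=0 w1=0 w7=0 w2=0 clk=0 w0=0 w3=1 w4=0

3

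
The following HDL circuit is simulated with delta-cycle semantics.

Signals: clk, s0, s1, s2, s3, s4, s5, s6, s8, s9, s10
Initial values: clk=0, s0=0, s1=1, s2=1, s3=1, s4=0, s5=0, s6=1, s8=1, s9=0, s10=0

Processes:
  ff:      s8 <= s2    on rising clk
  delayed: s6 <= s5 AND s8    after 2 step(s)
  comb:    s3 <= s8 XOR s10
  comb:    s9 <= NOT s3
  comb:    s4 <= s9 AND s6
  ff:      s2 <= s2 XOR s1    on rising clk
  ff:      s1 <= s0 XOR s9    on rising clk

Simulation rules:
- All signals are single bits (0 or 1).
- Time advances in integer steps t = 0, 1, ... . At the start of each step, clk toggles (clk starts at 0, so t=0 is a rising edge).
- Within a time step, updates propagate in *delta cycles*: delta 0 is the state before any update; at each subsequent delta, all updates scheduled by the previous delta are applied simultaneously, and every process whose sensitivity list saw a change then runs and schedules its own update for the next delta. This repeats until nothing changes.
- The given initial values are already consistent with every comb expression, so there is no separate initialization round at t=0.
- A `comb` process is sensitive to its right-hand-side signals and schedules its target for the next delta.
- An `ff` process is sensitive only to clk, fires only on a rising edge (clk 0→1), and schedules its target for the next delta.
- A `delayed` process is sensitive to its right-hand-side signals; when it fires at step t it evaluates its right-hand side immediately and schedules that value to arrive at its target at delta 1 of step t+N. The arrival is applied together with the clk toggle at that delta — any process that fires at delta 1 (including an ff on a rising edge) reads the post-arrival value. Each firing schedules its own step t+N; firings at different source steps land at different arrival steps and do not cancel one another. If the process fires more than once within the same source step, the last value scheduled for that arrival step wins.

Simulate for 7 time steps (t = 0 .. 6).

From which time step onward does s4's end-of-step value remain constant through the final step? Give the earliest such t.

4

t0.Δ0 s5=0 s6=1 s2=1 s9=0 s1=1 s3=1 s8=1 s4=0 s0=0 s10=0 clk=0
t0.Δ1 s5=0 s6=1 s2=1 s9=0 s1=1 s3=1 s8=1 s4=0 s0=0 s10=0 clk=1
t0.Δ2 s5=0 s6=1 s2=0 s9=0 s1=0 s3=1 s8=1 s4=0 s0=0 s10=0 clk=1
t1.Δ0 s5=0 s6=1 s2=0 s9=0 s1=0 s3=1 s8=1 s4=0 s0=0 s10=0 clk=1
t1.Δ1 s5=0 s6=1 s2=0 s9=0 s1=0 s3=1 s8=1 s4=0 s0=0 s10=0 clk=0
t2.Δ0 s5=0 s6=1 s2=0 s9=0 s1=0 s3=1 s8=1 s4=0 s0=0 s10=0 clk=0
t2.Δ1 s5=0 s6=1 s2=0 s9=0 s1=0 s3=1 s8=1 s4=0 s0=0 s10=0 clk=1
t2.Δ2 s5=0 s6=1 s2=0 s9=0 s1=0 s3=1 s8=0 s4=0 s0=0 s10=0 clk=1
t2.Δ3 s5=0 s6=1 s2=0 s9=0 s1=0 s3=0 s8=0 s4=0 s0=0 s10=0 clk=1
t2.Δ4 s5=0 s6=1 s2=0 s9=1 s1=0 s3=0 s8=0 s4=0 s0=0 s10=0 clk=1
t2.Δ5 s5=0 s6=1 s2=0 s9=1 s1=0 s3=0 s8=0 s4=1 s0=0 s10=0 clk=1
t3.Δ0 s5=0 s6=1 s2=0 s9=1 s1=0 s3=0 s8=0 s4=1 s0=0 s10=0 clk=1
t3.Δ1 s5=0 s6=1 s2=0 s9=1 s1=0 s3=0 s8=0 s4=1 s0=0 s10=0 clk=0
t4.Δ0 s5=0 s6=1 s2=0 s9=1 s1=0 s3=0 s8=0 s4=1 s0=0 s10=0 clk=0
t4.Δ1 s5=0 s6=0 s2=0 s9=1 s1=0 s3=0 s8=0 s4=1 s0=0 s10=0 clk=1
t4.Δ2 s5=0 s6=0 s2=0 s9=1 s1=1 s3=0 s8=0 s4=0 s0=0 s10=0 clk=1
t5.Δ0 s5=0 s6=0 s2=0 s9=1 s1=1 s3=0 s8=0 s4=0 s0=0 s10=0 clk=1
t5.Δ1 s5=0 s6=0 s2=0 s9=1 s1=1 s3=0 s8=0 s4=0 s0=0 s10=0 clk=0
t6.Δ0 s5=0 s6=0 s2=0 s9=1 s1=1 s3=0 s8=0 s4=0 s0=0 s10=0 clk=0
t6.Δ1 s5=0 s6=0 s2=0 s9=1 s1=1 s3=0 s8=0 s4=0 s0=0 s10=0 clk=1
t6.Δ2 s5=0 s6=0 s2=1 s9=1 s1=1 s3=0 s8=0 s4=0 s0=0 s10=0 clk=1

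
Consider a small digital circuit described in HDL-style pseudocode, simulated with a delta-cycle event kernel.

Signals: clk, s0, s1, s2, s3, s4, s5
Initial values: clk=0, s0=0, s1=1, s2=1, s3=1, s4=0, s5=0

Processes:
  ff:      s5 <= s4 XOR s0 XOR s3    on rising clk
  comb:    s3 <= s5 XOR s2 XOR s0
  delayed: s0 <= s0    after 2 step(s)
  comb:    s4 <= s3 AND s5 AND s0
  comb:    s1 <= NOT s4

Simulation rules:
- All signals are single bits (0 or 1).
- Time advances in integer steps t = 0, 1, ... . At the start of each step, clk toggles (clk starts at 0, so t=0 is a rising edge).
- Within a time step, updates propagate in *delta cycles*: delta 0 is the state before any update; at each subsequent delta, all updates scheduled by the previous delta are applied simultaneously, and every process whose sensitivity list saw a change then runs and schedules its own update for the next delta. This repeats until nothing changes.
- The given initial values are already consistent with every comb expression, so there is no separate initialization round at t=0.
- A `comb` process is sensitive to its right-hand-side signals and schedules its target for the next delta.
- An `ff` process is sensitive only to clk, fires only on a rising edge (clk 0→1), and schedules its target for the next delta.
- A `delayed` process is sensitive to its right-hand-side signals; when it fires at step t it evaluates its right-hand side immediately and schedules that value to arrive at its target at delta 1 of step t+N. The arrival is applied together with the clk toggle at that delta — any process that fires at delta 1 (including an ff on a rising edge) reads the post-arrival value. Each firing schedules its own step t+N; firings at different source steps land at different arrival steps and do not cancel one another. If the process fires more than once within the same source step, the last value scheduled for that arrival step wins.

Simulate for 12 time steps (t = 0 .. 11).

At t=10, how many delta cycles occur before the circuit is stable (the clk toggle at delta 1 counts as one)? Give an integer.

t0.Δ0 s1=1 s5=0 clk=0 s0=0 s4=0 s3=1 s2=1
t0.Δ1 s1=1 s5=0 clk=1 s0=0 s4=0 s3=1 s2=1
t0.Δ2 s1=1 s5=1 clk=1 s0=0 s4=0 s3=1 s2=1
t0.Δ3 s1=1 s5=1 clk=1 s0=0 s4=0 s3=0 s2=1
t1.Δ0 s1=1 s5=1 clk=1 s0=0 s4=0 s3=0 s2=1
t1.Δ1 s1=1 s5=1 clk=0 s0=0 s4=0 s3=0 s2=1
t2.Δ0 s1=1 s5=1 clk=0 s0=0 s4=0 s3=0 s2=1
t2.Δ1 s1=1 s5=1 clk=1 s0=0 s4=0 s3=0 s2=1
t2.Δ2 s1=1 s5=0 clk=1 s0=0 s4=0 s3=0 s2=1
t2.Δ3 s1=1 s5=0 clk=1 s0=0 s4=0 s3=1 s2=1
t3.Δ0 s1=1 s5=0 clk=1 s0=0 s4=0 s3=1 s2=1
t3.Δ1 s1=1 s5=0 clk=0 s0=0 s4=0 s3=1 s2=1
t4.Δ0 s1=1 s5=0 clk=0 s0=0 s4=0 s3=1 s2=1
t4.Δ1 s1=1 s5=0 clk=1 s0=0 s4=0 s3=1 s2=1
t4.Δ2 s1=1 s5=1 clk=1 s0=0 s4=0 s3=1 s2=1
t4.Δ3 s1=1 s5=1 clk=1 s0=0 s4=0 s3=0 s2=1
t5.Δ0 s1=1 s5=1 clk=1 s0=0 s4=0 s3=0 s2=1
t5.Δ1 s1=1 s5=1 clk=0 s0=0 s4=0 s3=0 s2=1
t6.Δ0 s1=1 s5=1 clk=0 s0=0 s4=0 s3=0 s2=1
t6.Δ1 s1=1 s5=1 clk=1 s0=0 s4=0 s3=0 s2=1
t6.Δ2 s1=1 s5=0 clk=1 s0=0 s4=0 s3=0 s2=1
t6.Δ3 s1=1 s5=0 clk=1 s0=0 s4=0 s3=1 s2=1
t7.Δ0 s1=1 s5=0 clk=1 s0=0 s4=0 s3=1 s2=1
t7.Δ1 s1=1 s5=0 clk=0 s0=0 s4=0 s3=1 s2=1
t8.Δ0 s1=1 s5=0 clk=0 s0=0 s4=0 s3=1 s2=1
t8.Δ1 s1=1 s5=0 clk=1 s0=0 s4=0 s3=1 s2=1
t8.Δ2 s1=1 s5=1 clk=1 s0=0 s4=0 s3=1 s2=1
t8.Δ3 s1=1 s5=1 clk=1 s0=0 s4=0 s3=0 s2=1
t9.Δ0 s1=1 s5=1 clk=1 s0=0 s4=0 s3=0 s2=1
t9.Δ1 s1=1 s5=1 clk=0 s0=0 s4=0 s3=0 s2=1
t10.Δ0 s1=1 s5=1 clk=0 s0=0 s4=0 s3=0 s2=1
t10.Δ1 s1=1 s5=1 clk=1 s0=0 s4=0 s3=0 s2=1
t10.Δ2 s1=1 s5=0 clk=1 s0=0 s4=0 s3=0 s2=1
t10.Δ3 s1=1 s5=0 clk=1 s0=0 s4=0 s3=1 s2=1
t11.Δ0 s1=1 s5=0 clk=1 s0=0 s4=0 s3=1 s2=1
t11.Δ1 s1=1 s5=0 clk=0 s0=0 s4=0 s3=1 s2=1

3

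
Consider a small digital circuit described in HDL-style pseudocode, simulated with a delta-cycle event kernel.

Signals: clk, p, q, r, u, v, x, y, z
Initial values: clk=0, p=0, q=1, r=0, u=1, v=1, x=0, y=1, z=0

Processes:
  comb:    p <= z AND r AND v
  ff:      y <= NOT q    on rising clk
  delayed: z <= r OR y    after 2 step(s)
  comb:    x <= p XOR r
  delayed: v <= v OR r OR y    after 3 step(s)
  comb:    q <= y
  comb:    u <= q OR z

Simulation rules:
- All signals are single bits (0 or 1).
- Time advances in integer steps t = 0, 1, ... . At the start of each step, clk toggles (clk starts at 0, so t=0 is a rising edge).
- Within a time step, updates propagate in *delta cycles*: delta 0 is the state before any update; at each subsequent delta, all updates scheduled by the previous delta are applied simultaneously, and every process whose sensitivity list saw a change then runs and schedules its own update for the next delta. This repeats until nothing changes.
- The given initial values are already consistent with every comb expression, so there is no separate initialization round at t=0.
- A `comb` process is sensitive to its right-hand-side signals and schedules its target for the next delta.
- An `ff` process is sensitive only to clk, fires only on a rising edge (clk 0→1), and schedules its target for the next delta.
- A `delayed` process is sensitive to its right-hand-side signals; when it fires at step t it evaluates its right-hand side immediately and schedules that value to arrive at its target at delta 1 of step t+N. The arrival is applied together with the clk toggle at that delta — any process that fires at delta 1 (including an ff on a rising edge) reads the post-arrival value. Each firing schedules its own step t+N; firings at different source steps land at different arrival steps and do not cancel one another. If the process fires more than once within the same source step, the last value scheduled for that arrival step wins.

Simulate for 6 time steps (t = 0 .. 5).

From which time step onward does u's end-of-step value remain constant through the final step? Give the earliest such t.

2

t0.Δ0 z=0 r=0 v=1 x=0 q=1 clk=0 p=0 y=1 u=1
t0.Δ1 z=0 r=0 v=1 x=0 q=1 clk=1 p=0 y=1 u=1
t0.Δ2 z=0 r=0 v=1 x=0 q=1 clk=1 p=0 y=0 u=1
t0.Δ3 z=0 r=0 v=1 x=0 q=0 clk=1 p=0 y=0 u=1
t0.Δ4 z=0 r=0 v=1 x=0 q=0 clk=1 p=0 y=0 u=0
t1.Δ0 z=0 r=0 v=1 x=0 q=0 clk=1 p=0 y=0 u=0
t1.Δ1 z=0 r=0 v=1 x=0 q=0 clk=0 p=0 y=0 u=0
t2.Δ0 z=0 r=0 v=1 x=0 q=0 clk=0 p=0 y=0 u=0
t2.Δ1 z=0 r=0 v=1 x=0 q=0 clk=1 p=0 y=0 u=0
t2.Δ2 z=0 r=0 v=1 x=0 q=0 clk=1 p=0 y=1 u=0
t2.Δ3 z=0 r=0 v=1 x=0 q=1 clk=1 p=0 y=1 u=0
t2.Δ4 z=0 r=0 v=1 x=0 q=1 clk=1 p=0 y=1 u=1
t3.Δ0 z=0 r=0 v=1 x=0 q=1 clk=1 p=0 y=1 u=1
t3.Δ1 z=0 r=0 v=1 x=0 q=1 clk=0 p=0 y=1 u=1
t4.Δ0 z=0 r=0 v=1 x=0 q=1 clk=0 p=0 y=1 u=1
t4.Δ1 z=1 r=0 v=1 x=0 q=1 clk=1 p=0 y=1 u=1
t4.Δ2 z=1 r=0 v=1 x=0 q=1 clk=1 p=0 y=0 u=1
t4.Δ3 z=1 r=0 v=1 x=0 q=0 clk=1 p=0 y=0 u=1
t5.Δ0 z=1 r=0 v=1 x=0 q=0 clk=1 p=0 y=0 u=1
t5.Δ1 z=1 r=0 v=1 x=0 q=0 clk=0 p=0 y=0 u=1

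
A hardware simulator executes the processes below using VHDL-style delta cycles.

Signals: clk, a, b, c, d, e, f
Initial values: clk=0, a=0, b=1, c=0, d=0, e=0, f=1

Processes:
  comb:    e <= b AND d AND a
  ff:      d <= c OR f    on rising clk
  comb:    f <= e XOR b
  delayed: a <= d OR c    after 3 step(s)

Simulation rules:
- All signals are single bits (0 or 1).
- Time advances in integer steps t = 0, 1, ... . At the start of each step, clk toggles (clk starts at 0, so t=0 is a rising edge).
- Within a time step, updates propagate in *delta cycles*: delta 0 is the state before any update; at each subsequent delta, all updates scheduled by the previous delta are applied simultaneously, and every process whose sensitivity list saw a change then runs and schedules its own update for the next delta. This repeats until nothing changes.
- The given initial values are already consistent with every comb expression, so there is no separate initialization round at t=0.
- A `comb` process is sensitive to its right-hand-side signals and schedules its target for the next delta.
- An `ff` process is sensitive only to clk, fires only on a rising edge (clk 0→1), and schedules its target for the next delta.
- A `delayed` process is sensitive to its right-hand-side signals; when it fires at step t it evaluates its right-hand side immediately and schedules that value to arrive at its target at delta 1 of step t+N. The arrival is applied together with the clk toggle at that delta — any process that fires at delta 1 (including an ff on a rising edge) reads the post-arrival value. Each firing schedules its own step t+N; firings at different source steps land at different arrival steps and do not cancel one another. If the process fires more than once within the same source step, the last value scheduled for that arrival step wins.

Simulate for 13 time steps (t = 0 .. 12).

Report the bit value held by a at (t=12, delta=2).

[bits: d,b,e,clk,a,c,f]
t=0: Δ0=0100001 Δ1=0101001 Δ2=1101001 | 2Δ
t=1: Δ0=1101001 Δ1=1100001 | 1Δ
t=2: Δ0=1100001 Δ1=1101001 | 1Δ
t=3: Δ0=1101001 Δ1=1100101 Δ2=1110101 Δ3=1110100 | 3Δ
t=4: Δ0=1110100 Δ1=1111100 Δ2=0111100 Δ3=0101100 Δ4=0101101 | 4Δ
t=5: Δ0=0101101 Δ1=0100101 | 1Δ
t=6: Δ0=0100101 Δ1=0101101 Δ2=1101101 Δ3=1111101 Δ4=1111100 | 4Δ
t=7: Δ0=1111100 Δ1=1110000 Δ2=1100000 Δ3=1100001 | 3Δ
t=8: Δ0=1100001 Δ1=1101001 | 1Δ
t=9: Δ0=1101001 Δ1=1100101 Δ2=1110101 Δ3=1110100 | 3Δ
t=10: Δ0=1110100 Δ1=1111100 Δ2=0111100 Δ3=0101100 Δ4=0101101 | 4Δ
t=11: Δ0=0101101 Δ1=0100101 | 1Δ
t=12: Δ0=0100101 Δ1=0101101 Δ2=1101101 Δ3=1111101 Δ4=1111100 | 4Δ

1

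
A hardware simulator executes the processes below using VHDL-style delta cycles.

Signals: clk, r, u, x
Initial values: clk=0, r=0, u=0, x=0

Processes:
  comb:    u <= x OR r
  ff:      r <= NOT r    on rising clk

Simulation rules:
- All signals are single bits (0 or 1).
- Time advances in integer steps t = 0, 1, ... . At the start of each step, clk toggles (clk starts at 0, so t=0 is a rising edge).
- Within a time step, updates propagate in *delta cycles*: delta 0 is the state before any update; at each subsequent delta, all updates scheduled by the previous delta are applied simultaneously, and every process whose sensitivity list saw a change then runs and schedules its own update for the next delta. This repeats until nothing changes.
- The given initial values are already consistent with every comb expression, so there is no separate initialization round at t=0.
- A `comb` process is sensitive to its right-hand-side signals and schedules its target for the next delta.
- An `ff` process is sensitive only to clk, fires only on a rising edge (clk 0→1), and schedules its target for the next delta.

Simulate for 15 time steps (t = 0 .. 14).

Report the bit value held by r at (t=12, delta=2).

1

[bits: clk,u,x,r]
t=0: Δ0=0000 Δ1=1000 Δ2=1001 Δ3=1101 | 3Δ
t=1: Δ0=1101 Δ1=0101 | 1Δ
t=2: Δ0=0101 Δ1=1101 Δ2=1100 Δ3=1000 | 3Δ
t=3: Δ0=1000 Δ1=0000 | 1Δ
t=4: Δ0=0000 Δ1=1000 Δ2=1001 Δ3=1101 | 3Δ
t=5: Δ0=1101 Δ1=0101 | 1Δ
t=6: Δ0=0101 Δ1=1101 Δ2=1100 Δ3=1000 | 3Δ
t=7: Δ0=1000 Δ1=0000 | 1Δ
t=8: Δ0=0000 Δ1=1000 Δ2=1001 Δ3=1101 | 3Δ
t=9: Δ0=1101 Δ1=0101 | 1Δ
t=10: Δ0=0101 Δ1=1101 Δ2=1100 Δ3=1000 | 3Δ
t=11: Δ0=1000 Δ1=0000 | 1Δ
t=12: Δ0=0000 Δ1=1000 Δ2=1001 Δ3=1101 | 3Δ
t=13: Δ0=1101 Δ1=0101 | 1Δ
t=14: Δ0=0101 Δ1=1101 Δ2=1100 Δ3=1000 | 3Δ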